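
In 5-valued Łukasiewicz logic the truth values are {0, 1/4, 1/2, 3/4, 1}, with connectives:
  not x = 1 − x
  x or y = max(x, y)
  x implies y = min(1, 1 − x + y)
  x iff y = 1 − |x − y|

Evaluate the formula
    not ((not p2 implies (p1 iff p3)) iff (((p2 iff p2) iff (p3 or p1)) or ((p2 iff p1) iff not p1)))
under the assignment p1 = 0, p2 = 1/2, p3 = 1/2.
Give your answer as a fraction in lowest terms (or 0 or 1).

not p2 = not 1/2 = 1/2
p1 iff p3 = 0 iff 1/2 = 1/2
not p2 implies (p1 iff p3) = 1/2 implies 1/2 = 1
p2 iff p2 = 1/2 iff 1/2 = 1
p3 or p1 = 1/2 or 0 = 1/2
(p2 iff p2) iff (p3 or p1) = 1 iff 1/2 = 1/2
p2 iff p1 = 1/2 iff 0 = 1/2
not p1 = not 0 = 1
(p2 iff p1) iff not p1 = 1/2 iff 1 = 1/2
((p2 iff p2) iff (p3 or p1)) or ((p2 iff p1) iff not p1) = 1/2 or 1/2 = 1/2
(not p2 implies (p1 iff p3)) iff (((p2 iff p2) iff (p3 or p1)) or ((p2 iff p1) iff not p1)) = 1 iff 1/2 = 1/2
not ((not p2 implies (p1 iff p3)) iff (((p2 iff p2) iff (p3 or p1)) or ((p2 iff p1) iff not p1))) = not 1/2 = 1/2

1/2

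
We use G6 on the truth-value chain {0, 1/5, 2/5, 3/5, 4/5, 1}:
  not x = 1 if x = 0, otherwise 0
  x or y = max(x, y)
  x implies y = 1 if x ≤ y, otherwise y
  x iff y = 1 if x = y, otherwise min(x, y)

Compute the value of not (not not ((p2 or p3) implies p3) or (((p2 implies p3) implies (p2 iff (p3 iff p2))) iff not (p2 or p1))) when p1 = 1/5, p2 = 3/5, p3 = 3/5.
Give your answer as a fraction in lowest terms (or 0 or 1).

0

p2 or p3 = 3/5 or 3/5 = 3/5
(p2 or p3) implies p3 = 3/5 implies 3/5 = 1
not ((p2 or p3) implies p3) = not 1 = 0
not not ((p2 or p3) implies p3) = not 0 = 1
p2 implies p3 = 3/5 implies 3/5 = 1
p3 iff p2 = 3/5 iff 3/5 = 1
p2 iff (p3 iff p2) = 3/5 iff 1 = 3/5
(p2 implies p3) implies (p2 iff (p3 iff p2)) = 1 implies 3/5 = 3/5
p2 or p1 = 3/5 or 1/5 = 3/5
not (p2 or p1) = not 3/5 = 0
((p2 implies p3) implies (p2 iff (p3 iff p2))) iff not (p2 or p1) = 3/5 iff 0 = 0
not not ((p2 or p3) implies p3) or (((p2 implies p3) implies (p2 iff (p3 iff p2))) iff not (p2 or p1)) = 1 or 0 = 1
not (not not ((p2 or p3) implies p3) or (((p2 implies p3) implies (p2 iff (p3 iff p2))) iff not (p2 or p1))) = not 1 = 0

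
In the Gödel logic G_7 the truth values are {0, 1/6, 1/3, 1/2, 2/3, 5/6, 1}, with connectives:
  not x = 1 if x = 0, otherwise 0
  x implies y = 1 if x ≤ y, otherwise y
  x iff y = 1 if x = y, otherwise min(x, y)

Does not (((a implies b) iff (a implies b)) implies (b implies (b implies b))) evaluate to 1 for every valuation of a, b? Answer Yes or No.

No

Counterexample: take a = 0, b = 0.
a implies b = 0 implies 0 = 1
a implies b = 0 implies 0 = 1
(a implies b) iff (a implies b) = 1 iff 1 = 1
b implies b = 0 implies 0 = 1
b implies (b implies b) = 0 implies 1 = 1
((a implies b) iff (a implies b)) implies (b implies (b implies b)) = 1 implies 1 = 1
not (((a implies b) iff (a implies b)) implies (b implies (b implies b))) = not 1 = 0
This gives 0 ≠ 1.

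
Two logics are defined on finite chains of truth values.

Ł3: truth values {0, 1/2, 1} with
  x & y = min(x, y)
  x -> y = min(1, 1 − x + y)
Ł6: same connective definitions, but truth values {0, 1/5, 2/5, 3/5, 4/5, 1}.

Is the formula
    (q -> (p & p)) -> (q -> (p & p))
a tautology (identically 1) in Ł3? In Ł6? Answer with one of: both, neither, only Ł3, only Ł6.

both

In Ł3: every assignment gives 1 — tautology.
In Ł6: every assignment gives 1 — tautology.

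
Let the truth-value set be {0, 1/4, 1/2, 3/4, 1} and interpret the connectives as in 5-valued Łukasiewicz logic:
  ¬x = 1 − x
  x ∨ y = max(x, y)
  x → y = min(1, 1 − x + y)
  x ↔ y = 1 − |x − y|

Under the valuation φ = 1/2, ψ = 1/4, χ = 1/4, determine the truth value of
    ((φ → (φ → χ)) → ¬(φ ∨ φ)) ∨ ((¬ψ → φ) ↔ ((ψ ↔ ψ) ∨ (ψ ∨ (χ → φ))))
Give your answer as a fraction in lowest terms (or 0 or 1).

φ → χ = 1/2 → 1/4 = 3/4
φ → (φ → χ) = 1/2 → 3/4 = 1
φ ∨ φ = 1/2 ∨ 1/2 = 1/2
¬(φ ∨ φ) = ¬1/2 = 1/2
(φ → (φ → χ)) → ¬(φ ∨ φ) = 1 → 1/2 = 1/2
¬ψ = ¬1/4 = 3/4
¬ψ → φ = 3/4 → 1/2 = 3/4
ψ ↔ ψ = 1/4 ↔ 1/4 = 1
χ → φ = 1/4 → 1/2 = 1
ψ ∨ (χ → φ) = 1/4 ∨ 1 = 1
(ψ ↔ ψ) ∨ (ψ ∨ (χ → φ)) = 1 ∨ 1 = 1
(¬ψ → φ) ↔ ((ψ ↔ ψ) ∨ (ψ ∨ (χ → φ))) = 3/4 ↔ 1 = 3/4
((φ → (φ → χ)) → ¬(φ ∨ φ)) ∨ ((¬ψ → φ) ↔ ((ψ ↔ ψ) ∨ (ψ ∨ (χ → φ)))) = 1/2 ∨ 3/4 = 3/4

3/4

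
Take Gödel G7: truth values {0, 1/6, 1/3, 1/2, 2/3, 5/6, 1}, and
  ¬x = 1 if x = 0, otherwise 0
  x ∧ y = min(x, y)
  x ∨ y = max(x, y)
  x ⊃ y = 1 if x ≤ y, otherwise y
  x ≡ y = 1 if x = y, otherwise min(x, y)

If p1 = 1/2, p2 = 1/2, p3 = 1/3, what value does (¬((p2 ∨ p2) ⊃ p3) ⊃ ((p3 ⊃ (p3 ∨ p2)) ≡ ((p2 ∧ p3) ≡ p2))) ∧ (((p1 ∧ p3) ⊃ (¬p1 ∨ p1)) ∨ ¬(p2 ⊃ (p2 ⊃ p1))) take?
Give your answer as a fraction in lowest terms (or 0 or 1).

p2 ∨ p2 = 1/2 ∨ 1/2 = 1/2
(p2 ∨ p2) ⊃ p3 = 1/2 ⊃ 1/3 = 1/3
¬((p2 ∨ p2) ⊃ p3) = ¬1/3 = 0
p3 ∨ p2 = 1/3 ∨ 1/2 = 1/2
p3 ⊃ (p3 ∨ p2) = 1/3 ⊃ 1/2 = 1
p2 ∧ p3 = 1/2 ∧ 1/3 = 1/3
(p2 ∧ p3) ≡ p2 = 1/3 ≡ 1/2 = 1/3
(p3 ⊃ (p3 ∨ p2)) ≡ ((p2 ∧ p3) ≡ p2) = 1 ≡ 1/3 = 1/3
¬((p2 ∨ p2) ⊃ p3) ⊃ ((p3 ⊃ (p3 ∨ p2)) ≡ ((p2 ∧ p3) ≡ p2)) = 0 ⊃ 1/3 = 1
p1 ∧ p3 = 1/2 ∧ 1/3 = 1/3
¬p1 = ¬1/2 = 0
¬p1 ∨ p1 = 0 ∨ 1/2 = 1/2
(p1 ∧ p3) ⊃ (¬p1 ∨ p1) = 1/3 ⊃ 1/2 = 1
p2 ⊃ p1 = 1/2 ⊃ 1/2 = 1
p2 ⊃ (p2 ⊃ p1) = 1/2 ⊃ 1 = 1
¬(p2 ⊃ (p2 ⊃ p1)) = ¬1 = 0
((p1 ∧ p3) ⊃ (¬p1 ∨ p1)) ∨ ¬(p2 ⊃ (p2 ⊃ p1)) = 1 ∨ 0 = 1
(¬((p2 ∨ p2) ⊃ p3) ⊃ ((p3 ⊃ (p3 ∨ p2)) ≡ ((p2 ∧ p3) ≡ p2))) ∧ (((p1 ∧ p3) ⊃ (¬p1 ∨ p1)) ∨ ¬(p2 ⊃ (p2 ⊃ p1))) = 1 ∧ 1 = 1

1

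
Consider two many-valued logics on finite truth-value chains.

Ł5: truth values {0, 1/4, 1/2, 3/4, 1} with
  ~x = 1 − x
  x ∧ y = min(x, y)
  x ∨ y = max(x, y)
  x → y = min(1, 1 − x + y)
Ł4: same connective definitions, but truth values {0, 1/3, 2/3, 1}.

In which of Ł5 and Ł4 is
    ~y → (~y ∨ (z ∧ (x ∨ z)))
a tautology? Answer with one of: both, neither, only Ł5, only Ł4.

In Ł5: every assignment gives 1 — tautology.
In Ł4: every assignment gives 1 — tautology.

both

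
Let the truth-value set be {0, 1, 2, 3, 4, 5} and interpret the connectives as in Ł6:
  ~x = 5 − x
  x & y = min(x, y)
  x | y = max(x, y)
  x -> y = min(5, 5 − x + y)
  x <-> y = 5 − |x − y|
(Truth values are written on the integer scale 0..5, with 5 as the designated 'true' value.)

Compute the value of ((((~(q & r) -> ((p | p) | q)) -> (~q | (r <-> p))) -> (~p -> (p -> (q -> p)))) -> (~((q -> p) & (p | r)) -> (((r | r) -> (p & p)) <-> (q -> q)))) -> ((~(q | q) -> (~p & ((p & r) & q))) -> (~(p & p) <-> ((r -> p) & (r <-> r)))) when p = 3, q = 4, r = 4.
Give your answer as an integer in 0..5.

3

q & r = 4 & 4 = 4
~(q & r) = ~4 = 1
p | p = 3 | 3 = 3
(p | p) | q = 3 | 4 = 4
~(q & r) -> ((p | p) | q) = 1 -> 4 = 5
~q = ~4 = 1
r <-> p = 4 <-> 3 = 4
~q | (r <-> p) = 1 | 4 = 4
(~(q & r) -> ((p | p) | q)) -> (~q | (r <-> p)) = 5 -> 4 = 4
~p = ~3 = 2
q -> p = 4 -> 3 = 4
p -> (q -> p) = 3 -> 4 = 5
~p -> (p -> (q -> p)) = 2 -> 5 = 5
((~(q & r) -> ((p | p) | q)) -> (~q | (r <-> p))) -> (~p -> (p -> (q -> p))) = 4 -> 5 = 5
q -> p = 4 -> 3 = 4
p | r = 3 | 4 = 4
(q -> p) & (p | r) = 4 & 4 = 4
~((q -> p) & (p | r)) = ~4 = 1
r | r = 4 | 4 = 4
p & p = 3 & 3 = 3
(r | r) -> (p & p) = 4 -> 3 = 4
q -> q = 4 -> 4 = 5
((r | r) -> (p & p)) <-> (q -> q) = 4 <-> 5 = 4
~((q -> p) & (p | r)) -> (((r | r) -> (p & p)) <-> (q -> q)) = 1 -> 4 = 5
(((~(q & r) -> ((p | p) | q)) -> (~q | (r <-> p))) -> (~p -> (p -> (q -> p)))) -> (~((q -> p) & (p | r)) -> (((r | r) -> (p & p)) <-> (q -> q))) = 5 -> 5 = 5
q | q = 4 | 4 = 4
~(q | q) = ~4 = 1
~p = ~3 = 2
p & r = 3 & 4 = 3
(p & r) & q = 3 & 4 = 3
~p & ((p & r) & q) = 2 & 3 = 2
~(q | q) -> (~p & ((p & r) & q)) = 1 -> 2 = 5
p & p = 3 & 3 = 3
~(p & p) = ~3 = 2
r -> p = 4 -> 3 = 4
r <-> r = 4 <-> 4 = 5
(r -> p) & (r <-> r) = 4 & 5 = 4
~(p & p) <-> ((r -> p) & (r <-> r)) = 2 <-> 4 = 3
(~(q | q) -> (~p & ((p & r) & q))) -> (~(p & p) <-> ((r -> p) & (r <-> r))) = 5 -> 3 = 3
((((~(q & r) -> ((p | p) | q)) -> (~q | (r <-> p))) -> (~p -> (p -> (q -> p)))) -> (~((q -> p) & (p | r)) -> (((r | r) -> (p & p)) <-> (q -> q)))) -> ((~(q | q) -> (~p & ((p & r) & q))) -> (~(p & p) <-> ((r -> p) & (r <-> r)))) = 5 -> 3 = 3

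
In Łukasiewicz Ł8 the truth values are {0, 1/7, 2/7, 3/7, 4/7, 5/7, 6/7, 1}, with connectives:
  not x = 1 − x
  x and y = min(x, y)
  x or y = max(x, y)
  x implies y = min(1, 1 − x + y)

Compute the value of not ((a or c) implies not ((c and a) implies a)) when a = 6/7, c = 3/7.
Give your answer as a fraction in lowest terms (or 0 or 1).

a or c = 6/7 or 3/7 = 6/7
c and a = 3/7 and 6/7 = 3/7
(c and a) implies a = 3/7 implies 6/7 = 1
not ((c and a) implies a) = not 1 = 0
(a or c) implies not ((c and a) implies a) = 6/7 implies 0 = 1/7
not ((a or c) implies not ((c and a) implies a)) = not 1/7 = 6/7

6/7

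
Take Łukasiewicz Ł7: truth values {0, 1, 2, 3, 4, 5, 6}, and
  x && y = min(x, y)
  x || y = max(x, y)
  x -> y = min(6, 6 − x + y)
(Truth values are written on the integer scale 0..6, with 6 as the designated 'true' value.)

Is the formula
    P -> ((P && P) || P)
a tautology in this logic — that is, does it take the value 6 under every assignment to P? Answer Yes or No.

P = 0 ↦ 6
P = 1 ↦ 6
P = 2 ↦ 6
P = 3 ↦ 6
P = 4 ↦ 6
P = 5 ↦ 6
P = 6 ↦ 6
Every assignment gives a value ≥ 6.

Yes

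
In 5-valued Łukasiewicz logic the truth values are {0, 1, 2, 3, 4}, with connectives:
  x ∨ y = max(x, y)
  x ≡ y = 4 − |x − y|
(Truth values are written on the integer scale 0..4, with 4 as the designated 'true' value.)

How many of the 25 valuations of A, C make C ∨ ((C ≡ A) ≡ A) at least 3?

14

value 4: 7 assignments (counts)
value 3: 7 assignments (counts)
value 2: 6 assignments
value 1: 3 assignments
value 0: 2 assignments
So 14 of the 25 assignments meet the threshold.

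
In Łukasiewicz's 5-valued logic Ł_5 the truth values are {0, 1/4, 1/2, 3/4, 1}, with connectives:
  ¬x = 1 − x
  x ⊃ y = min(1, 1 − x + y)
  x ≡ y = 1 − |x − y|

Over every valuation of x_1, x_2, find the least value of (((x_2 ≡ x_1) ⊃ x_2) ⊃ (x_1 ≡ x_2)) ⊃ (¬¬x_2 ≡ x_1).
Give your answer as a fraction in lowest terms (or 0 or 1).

1/2

Take x_1 = 1/2, x_2 = 0:
x_2 ≡ x_1 = 0 ≡ 1/2 = 1/2
(x_2 ≡ x_1) ⊃ x_2 = 1/2 ⊃ 0 = 1/2
x_1 ≡ x_2 = 1/2 ≡ 0 = 1/2
((x_2 ≡ x_1) ⊃ x_2) ⊃ (x_1 ≡ x_2) = 1/2 ⊃ 1/2 = 1
¬x_2 = ¬0 = 1
¬¬x_2 = ¬1 = 0
¬¬x_2 ≡ x_1 = 0 ≡ 1/2 = 1/2
(((x_2 ≡ x_1) ⊃ x_2) ⊃ (x_1 ≡ x_2)) ⊃ (¬¬x_2 ≡ x_1) = 1 ⊃ 1/2 = 1/2
No assignment yields a value below 1/2, so this is the minimum.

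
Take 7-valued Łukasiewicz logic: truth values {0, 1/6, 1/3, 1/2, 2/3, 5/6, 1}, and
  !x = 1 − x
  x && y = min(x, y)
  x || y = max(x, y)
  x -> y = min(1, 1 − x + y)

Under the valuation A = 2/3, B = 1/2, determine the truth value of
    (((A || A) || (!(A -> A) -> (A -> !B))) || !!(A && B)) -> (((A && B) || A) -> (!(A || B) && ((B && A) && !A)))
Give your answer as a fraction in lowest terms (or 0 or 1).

A || A = 2/3 || 2/3 = 2/3
A -> A = 2/3 -> 2/3 = 1
!(A -> A) = !1 = 0
!B = !1/2 = 1/2
A -> !B = 2/3 -> 1/2 = 5/6
!(A -> A) -> (A -> !B) = 0 -> 5/6 = 1
(A || A) || (!(A -> A) -> (A -> !B)) = 2/3 || 1 = 1
A && B = 2/3 && 1/2 = 1/2
!(A && B) = !1/2 = 1/2
!!(A && B) = !1/2 = 1/2
((A || A) || (!(A -> A) -> (A -> !B))) || !!(A && B) = 1 || 1/2 = 1
A && B = 2/3 && 1/2 = 1/2
(A && B) || A = 1/2 || 2/3 = 2/3
A || B = 2/3 || 1/2 = 2/3
!(A || B) = !2/3 = 1/3
B && A = 1/2 && 2/3 = 1/2
!A = !2/3 = 1/3
(B && A) && !A = 1/2 && 1/3 = 1/3
!(A || B) && ((B && A) && !A) = 1/3 && 1/3 = 1/3
((A && B) || A) -> (!(A || B) && ((B && A) && !A)) = 2/3 -> 1/3 = 2/3
(((A || A) || (!(A -> A) -> (A -> !B))) || !!(A && B)) -> (((A && B) || A) -> (!(A || B) && ((B && A) && !A))) = 1 -> 2/3 = 2/3

2/3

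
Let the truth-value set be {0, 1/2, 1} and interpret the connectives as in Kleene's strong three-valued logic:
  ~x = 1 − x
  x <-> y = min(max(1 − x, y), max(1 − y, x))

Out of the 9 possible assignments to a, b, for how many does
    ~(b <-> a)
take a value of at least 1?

2

a = 0, b = 0 ↦ 0  <
a = 0, b = 1/2 ↦ 1/2  <
a = 0, b = 1 ↦ 1  ≥
a = 1/2, b = 0 ↦ 1/2  <
a = 1/2, b = 1/2 ↦ 1/2  <
a = 1/2, b = 1 ↦ 1/2  <
a = 1, b = 0 ↦ 1  ≥
a = 1, b = 1/2 ↦ 1/2  <
a = 1, b = 1 ↦ 0  <
So 2 of the 9 assignments meet the threshold.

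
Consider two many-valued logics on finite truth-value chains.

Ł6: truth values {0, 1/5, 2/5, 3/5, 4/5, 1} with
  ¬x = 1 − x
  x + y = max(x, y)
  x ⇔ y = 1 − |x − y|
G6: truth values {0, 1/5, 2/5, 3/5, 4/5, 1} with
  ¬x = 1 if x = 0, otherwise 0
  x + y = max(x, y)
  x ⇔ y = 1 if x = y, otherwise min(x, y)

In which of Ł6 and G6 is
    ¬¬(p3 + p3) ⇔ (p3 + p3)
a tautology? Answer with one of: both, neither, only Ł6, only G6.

only Ł6

In Ł6: every assignment gives 1 — tautology.
In G6: at p3 = 1/5 the value is 1/5 — not a tautology.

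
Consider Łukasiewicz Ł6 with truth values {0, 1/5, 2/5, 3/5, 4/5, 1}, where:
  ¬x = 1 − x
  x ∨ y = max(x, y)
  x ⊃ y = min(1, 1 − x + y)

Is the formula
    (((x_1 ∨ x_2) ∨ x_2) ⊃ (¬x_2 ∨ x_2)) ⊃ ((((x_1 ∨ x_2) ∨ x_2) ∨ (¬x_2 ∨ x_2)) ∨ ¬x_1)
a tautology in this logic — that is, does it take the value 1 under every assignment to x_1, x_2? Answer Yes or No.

No

Counterexample: take x_1 = 1/5, x_2 = 1/5.
x_1 ∨ x_2 = 1/5 ∨ 1/5 = 1/5
(x_1 ∨ x_2) ∨ x_2 = 1/5 ∨ 1/5 = 1/5
¬x_2 = ¬1/5 = 4/5
¬x_2 ∨ x_2 = 4/5 ∨ 1/5 = 4/5
((x_1 ∨ x_2) ∨ x_2) ⊃ (¬x_2 ∨ x_2) = 1/5 ⊃ 4/5 = 1
x_1 ∨ x_2 = 1/5 ∨ 1/5 = 1/5
(x_1 ∨ x_2) ∨ x_2 = 1/5 ∨ 1/5 = 1/5
¬x_2 = ¬1/5 = 4/5
¬x_2 ∨ x_2 = 4/5 ∨ 1/5 = 4/5
((x_1 ∨ x_2) ∨ x_2) ∨ (¬x_2 ∨ x_2) = 1/5 ∨ 4/5 = 4/5
¬x_1 = ¬1/5 = 4/5
(((x_1 ∨ x_2) ∨ x_2) ∨ (¬x_2 ∨ x_2)) ∨ ¬x_1 = 4/5 ∨ 4/5 = 4/5
(((x_1 ∨ x_2) ∨ x_2) ⊃ (¬x_2 ∨ x_2)) ⊃ ((((x_1 ∨ x_2) ∨ x_2) ∨ (¬x_2 ∨ x_2)) ∨ ¬x_1) = 1 ⊃ 4/5 = 4/5
This gives 4/5 ≠ 1.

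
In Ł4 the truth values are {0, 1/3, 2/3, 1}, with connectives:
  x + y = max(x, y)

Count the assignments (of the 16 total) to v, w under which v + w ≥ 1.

7

v = 0, w = 0 ↦ 0  <
v = 0, w = 1/3 ↦ 1/3  <
v = 0, w = 2/3 ↦ 2/3  <
v = 0, w = 1 ↦ 1  ≥
v = 1/3, w = 0 ↦ 1/3  <
v = 1/3, w = 1/3 ↦ 1/3  <
v = 1/3, w = 2/3 ↦ 2/3  <
v = 1/3, w = 1 ↦ 1  ≥
v = 2/3, w = 0 ↦ 2/3  <
v = 2/3, w = 1/3 ↦ 2/3  <
v = 2/3, w = 2/3 ↦ 2/3  <
v = 2/3, w = 1 ↦ 1  ≥
v = 1, w = 0 ↦ 1  ≥
v = 1, w = 1/3 ↦ 1  ≥
v = 1, w = 2/3 ↦ 1  ≥
v = 1, w = 1 ↦ 1  ≥
So 7 of the 16 assignments meet the threshold.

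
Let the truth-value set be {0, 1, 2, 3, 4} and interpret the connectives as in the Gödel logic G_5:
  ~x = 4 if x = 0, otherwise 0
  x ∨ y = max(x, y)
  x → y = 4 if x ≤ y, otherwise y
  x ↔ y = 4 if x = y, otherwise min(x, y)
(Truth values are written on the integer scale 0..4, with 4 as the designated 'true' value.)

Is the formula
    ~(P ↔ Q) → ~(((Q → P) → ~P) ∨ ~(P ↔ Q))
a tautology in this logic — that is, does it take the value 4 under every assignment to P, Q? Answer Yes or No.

No

Counterexample: take P = 0, Q = 1.
P ↔ Q = 0 ↔ 1 = 0
~(P ↔ Q) = ~0 = 4
Q → P = 1 → 0 = 0
~P = ~0 = 4
(Q → P) → ~P = 0 → 4 = 4
((Q → P) → ~P) ∨ ~(P ↔ Q) = 4 ∨ 4 = 4
~(((Q → P) → ~P) ∨ ~(P ↔ Q)) = ~4 = 0
~(P ↔ Q) → ~(((Q → P) → ~P) ∨ ~(P ↔ Q)) = 4 → 0 = 0
This gives 0 ≠ 4.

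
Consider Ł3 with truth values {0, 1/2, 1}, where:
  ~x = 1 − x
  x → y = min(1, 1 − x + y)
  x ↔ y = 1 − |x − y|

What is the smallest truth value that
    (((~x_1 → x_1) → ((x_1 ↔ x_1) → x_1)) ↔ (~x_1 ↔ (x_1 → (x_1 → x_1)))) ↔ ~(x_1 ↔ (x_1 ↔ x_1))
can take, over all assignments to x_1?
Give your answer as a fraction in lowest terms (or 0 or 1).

Take x_1 = 1/2:
~x_1 = ~1/2 = 1/2
~x_1 → x_1 = 1/2 → 1/2 = 1
x_1 ↔ x_1 = 1/2 ↔ 1/2 = 1
(x_1 ↔ x_1) → x_1 = 1 → 1/2 = 1/2
(~x_1 → x_1) → ((x_1 ↔ x_1) → x_1) = 1 → 1/2 = 1/2
~x_1 = ~1/2 = 1/2
x_1 → x_1 = 1/2 → 1/2 = 1
x_1 → (x_1 → x_1) = 1/2 → 1 = 1
~x_1 ↔ (x_1 → (x_1 → x_1)) = 1/2 ↔ 1 = 1/2
((~x_1 → x_1) → ((x_1 ↔ x_1) → x_1)) ↔ (~x_1 ↔ (x_1 → (x_1 → x_1))) = 1/2 ↔ 1/2 = 1
x_1 ↔ x_1 = 1/2 ↔ 1/2 = 1
x_1 ↔ (x_1 ↔ x_1) = 1/2 ↔ 1 = 1/2
~(x_1 ↔ (x_1 ↔ x_1)) = ~1/2 = 1/2
(((~x_1 → x_1) → ((x_1 ↔ x_1) → x_1)) ↔ (~x_1 ↔ (x_1 → (x_1 → x_1)))) ↔ ~(x_1 ↔ (x_1 ↔ x_1)) = 1 ↔ 1/2 = 1/2
No assignment yields a value below 1/2, so this is the minimum.

1/2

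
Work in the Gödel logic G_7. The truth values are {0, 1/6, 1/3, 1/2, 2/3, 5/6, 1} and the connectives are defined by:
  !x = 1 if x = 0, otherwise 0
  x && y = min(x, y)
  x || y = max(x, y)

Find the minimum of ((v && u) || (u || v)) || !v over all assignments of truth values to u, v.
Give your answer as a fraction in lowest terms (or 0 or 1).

1/6

Take u = 0, v = 1/6:
v && u = 1/6 && 0 = 0
u || v = 0 || 1/6 = 1/6
(v && u) || (u || v) = 0 || 1/6 = 1/6
!v = !1/6 = 0
((v && u) || (u || v)) || !v = 1/6 || 0 = 1/6
No assignment yields a value below 1/6, so this is the minimum.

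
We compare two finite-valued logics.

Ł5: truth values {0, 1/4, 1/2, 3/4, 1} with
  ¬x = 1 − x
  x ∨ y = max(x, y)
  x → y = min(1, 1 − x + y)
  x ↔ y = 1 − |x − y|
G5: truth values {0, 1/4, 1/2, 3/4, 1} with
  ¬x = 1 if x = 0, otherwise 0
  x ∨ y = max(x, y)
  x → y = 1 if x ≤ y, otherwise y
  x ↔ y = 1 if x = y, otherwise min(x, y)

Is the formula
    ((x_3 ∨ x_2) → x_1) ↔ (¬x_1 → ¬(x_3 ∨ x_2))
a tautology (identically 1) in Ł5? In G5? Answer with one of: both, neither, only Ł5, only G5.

In Ł5: every assignment gives 1 — tautology.
In G5: at x_1 = 1/4, x_2 = 0, x_3 = 1/2 the value is 1/4 — not a tautology.

only Ł5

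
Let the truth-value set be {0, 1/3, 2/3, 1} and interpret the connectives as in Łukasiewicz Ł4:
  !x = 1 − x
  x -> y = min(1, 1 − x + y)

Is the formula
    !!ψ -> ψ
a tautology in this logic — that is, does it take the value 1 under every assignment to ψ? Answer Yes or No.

Yes

ψ = 0 ↦ 1
ψ = 1/3 ↦ 1
ψ = 2/3 ↦ 1
ψ = 1 ↦ 1
Every assignment gives a value ≥ 1.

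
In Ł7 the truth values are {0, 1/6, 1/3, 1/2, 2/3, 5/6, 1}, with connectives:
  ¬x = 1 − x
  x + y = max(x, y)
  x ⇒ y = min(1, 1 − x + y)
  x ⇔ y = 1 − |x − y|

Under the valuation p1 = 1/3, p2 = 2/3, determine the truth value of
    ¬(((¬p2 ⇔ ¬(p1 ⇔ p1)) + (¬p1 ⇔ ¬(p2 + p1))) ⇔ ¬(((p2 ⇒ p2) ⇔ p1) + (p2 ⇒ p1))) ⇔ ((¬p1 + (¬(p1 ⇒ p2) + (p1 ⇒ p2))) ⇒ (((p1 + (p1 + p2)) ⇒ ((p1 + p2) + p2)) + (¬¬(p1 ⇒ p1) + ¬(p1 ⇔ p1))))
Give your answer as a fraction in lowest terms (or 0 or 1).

¬p2 = ¬2/3 = 1/3
p1 ⇔ p1 = 1/3 ⇔ 1/3 = 1
¬(p1 ⇔ p1) = ¬1 = 0
¬p2 ⇔ ¬(p1 ⇔ p1) = 1/3 ⇔ 0 = 2/3
¬p1 = ¬1/3 = 2/3
p2 + p1 = 2/3 + 1/3 = 2/3
¬(p2 + p1) = ¬2/3 = 1/3
¬p1 ⇔ ¬(p2 + p1) = 2/3 ⇔ 1/3 = 2/3
(¬p2 ⇔ ¬(p1 ⇔ p1)) + (¬p1 ⇔ ¬(p2 + p1)) = 2/3 + 2/3 = 2/3
p2 ⇒ p2 = 2/3 ⇒ 2/3 = 1
(p2 ⇒ p2) ⇔ p1 = 1 ⇔ 1/3 = 1/3
p2 ⇒ p1 = 2/3 ⇒ 1/3 = 2/3
((p2 ⇒ p2) ⇔ p1) + (p2 ⇒ p1) = 1/3 + 2/3 = 2/3
¬(((p2 ⇒ p2) ⇔ p1) + (p2 ⇒ p1)) = ¬2/3 = 1/3
((¬p2 ⇔ ¬(p1 ⇔ p1)) + (¬p1 ⇔ ¬(p2 + p1))) ⇔ ¬(((p2 ⇒ p2) ⇔ p1) + (p2 ⇒ p1)) = 2/3 ⇔ 1/3 = 2/3
¬(((¬p2 ⇔ ¬(p1 ⇔ p1)) + (¬p1 ⇔ ¬(p2 + p1))) ⇔ ¬(((p2 ⇒ p2) ⇔ p1) + (p2 ⇒ p1))) = ¬2/3 = 1/3
¬p1 = ¬1/3 = 2/3
p1 ⇒ p2 = 1/3 ⇒ 2/3 = 1
¬(p1 ⇒ p2) = ¬1 = 0
p1 ⇒ p2 = 1/3 ⇒ 2/3 = 1
¬(p1 ⇒ p2) + (p1 ⇒ p2) = 0 + 1 = 1
¬p1 + (¬(p1 ⇒ p2) + (p1 ⇒ p2)) = 2/3 + 1 = 1
p1 + p2 = 1/3 + 2/3 = 2/3
p1 + (p1 + p2) = 1/3 + 2/3 = 2/3
p1 + p2 = 1/3 + 2/3 = 2/3
(p1 + p2) + p2 = 2/3 + 2/3 = 2/3
(p1 + (p1 + p2)) ⇒ ((p1 + p2) + p2) = 2/3 ⇒ 2/3 = 1
p1 ⇒ p1 = 1/3 ⇒ 1/3 = 1
¬(p1 ⇒ p1) = ¬1 = 0
¬¬(p1 ⇒ p1) = ¬0 = 1
p1 ⇔ p1 = 1/3 ⇔ 1/3 = 1
¬(p1 ⇔ p1) = ¬1 = 0
¬¬(p1 ⇒ p1) + ¬(p1 ⇔ p1) = 1 + 0 = 1
((p1 + (p1 + p2)) ⇒ ((p1 + p2) + p2)) + (¬¬(p1 ⇒ p1) + ¬(p1 ⇔ p1)) = 1 + 1 = 1
(¬p1 + (¬(p1 ⇒ p2) + (p1 ⇒ p2))) ⇒ (((p1 + (p1 + p2)) ⇒ ((p1 + p2) + p2)) + (¬¬(p1 ⇒ p1) + ¬(p1 ⇔ p1))) = 1 ⇒ 1 = 1
¬(((¬p2 ⇔ ¬(p1 ⇔ p1)) + (¬p1 ⇔ ¬(p2 + p1))) ⇔ ¬(((p2 ⇒ p2) ⇔ p1) + (p2 ⇒ p1))) ⇔ ((¬p1 + (¬(p1 ⇒ p2) + (p1 ⇒ p2))) ⇒ (((p1 + (p1 + p2)) ⇒ ((p1 + p2) + p2)) + (¬¬(p1 ⇒ p1) + ¬(p1 ⇔ p1)))) = 1/3 ⇔ 1 = 1/3

1/3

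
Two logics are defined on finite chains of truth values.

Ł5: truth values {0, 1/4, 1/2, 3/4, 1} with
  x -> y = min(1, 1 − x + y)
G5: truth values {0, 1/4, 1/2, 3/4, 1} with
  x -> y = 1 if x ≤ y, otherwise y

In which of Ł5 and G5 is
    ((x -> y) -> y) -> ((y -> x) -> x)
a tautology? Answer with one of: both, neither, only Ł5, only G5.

only Ł5

In Ł5: every assignment gives 1 — tautology.
In G5: at x = 1/4, y = 0 the value is 1/4 — not a tautology.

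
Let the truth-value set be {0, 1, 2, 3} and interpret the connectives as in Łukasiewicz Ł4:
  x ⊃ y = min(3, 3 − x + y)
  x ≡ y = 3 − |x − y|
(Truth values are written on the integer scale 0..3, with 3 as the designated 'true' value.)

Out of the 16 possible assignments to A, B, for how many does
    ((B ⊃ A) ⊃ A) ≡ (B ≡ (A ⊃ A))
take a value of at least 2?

A = 0, B = 0 ↦ 3  ≥
A = 0, B = 1 ↦ 3  ≥
A = 0, B = 2 ↦ 3  ≥
A = 0, B = 3 ↦ 3  ≥
A = 1, B = 0 ↦ 2  ≥
A = 1, B = 1 ↦ 3  ≥
A = 1, B = 2 ↦ 3  ≥
A = 1, B = 3 ↦ 3  ≥
A = 2, B = 0 ↦ 1  <
A = 2, B = 1 ↦ 2  ≥
A = 2, B = 2 ↦ 3  ≥
A = 2, B = 3 ↦ 3  ≥
A = 3, B = 0 ↦ 0  <
A = 3, B = 1 ↦ 1  <
A = 3, B = 2 ↦ 2  ≥
A = 3, B = 3 ↦ 3  ≥
So 13 of the 16 assignments meet the threshold.

13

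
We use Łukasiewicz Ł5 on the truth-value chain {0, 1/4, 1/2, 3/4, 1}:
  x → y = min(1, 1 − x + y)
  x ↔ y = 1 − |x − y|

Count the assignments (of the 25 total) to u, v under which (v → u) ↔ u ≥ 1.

9

value 1: 9 assignments (counts)
value 3/4: 7 assignments
value 1/2: 5 assignments
value 1/4: 3 assignments
value 0: 1 assignment
So 9 of the 25 assignments meet the threshold.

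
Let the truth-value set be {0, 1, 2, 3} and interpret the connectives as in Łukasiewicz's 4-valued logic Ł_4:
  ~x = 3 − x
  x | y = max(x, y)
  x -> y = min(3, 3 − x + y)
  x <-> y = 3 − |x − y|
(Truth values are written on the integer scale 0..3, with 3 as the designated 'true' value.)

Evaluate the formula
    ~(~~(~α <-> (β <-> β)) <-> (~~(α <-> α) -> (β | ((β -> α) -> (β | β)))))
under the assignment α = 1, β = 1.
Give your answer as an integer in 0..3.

~α = ~1 = 2
β <-> β = 1 <-> 1 = 3
~α <-> (β <-> β) = 2 <-> 3 = 2
~(~α <-> (β <-> β)) = ~2 = 1
~~(~α <-> (β <-> β)) = ~1 = 2
α <-> α = 1 <-> 1 = 3
~(α <-> α) = ~3 = 0
~~(α <-> α) = ~0 = 3
β -> α = 1 -> 1 = 3
β | β = 1 | 1 = 1
(β -> α) -> (β | β) = 3 -> 1 = 1
β | ((β -> α) -> (β | β)) = 1 | 1 = 1
~~(α <-> α) -> (β | ((β -> α) -> (β | β))) = 3 -> 1 = 1
~~(~α <-> (β <-> β)) <-> (~~(α <-> α) -> (β | ((β -> α) -> (β | β)))) = 2 <-> 1 = 2
~(~~(~α <-> (β <-> β)) <-> (~~(α <-> α) -> (β | ((β -> α) -> (β | β))))) = ~2 = 1

1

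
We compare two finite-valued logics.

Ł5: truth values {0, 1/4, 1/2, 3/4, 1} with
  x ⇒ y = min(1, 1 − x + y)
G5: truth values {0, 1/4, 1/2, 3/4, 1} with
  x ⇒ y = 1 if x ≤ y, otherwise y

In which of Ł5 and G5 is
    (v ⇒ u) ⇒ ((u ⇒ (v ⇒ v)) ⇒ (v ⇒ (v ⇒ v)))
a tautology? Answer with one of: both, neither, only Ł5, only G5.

both

In Ł5: every assignment gives 1 — tautology.
In G5: every assignment gives 1 — tautology.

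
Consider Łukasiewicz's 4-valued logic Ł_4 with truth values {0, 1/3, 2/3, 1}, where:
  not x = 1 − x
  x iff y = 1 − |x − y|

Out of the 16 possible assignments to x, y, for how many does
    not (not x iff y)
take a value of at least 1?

x = 0, y = 0 ↦ 1  ≥
x = 0, y = 1/3 ↦ 2/3  <
x = 0, y = 2/3 ↦ 1/3  <
x = 0, y = 1 ↦ 0  <
x = 1/3, y = 0 ↦ 2/3  <
x = 1/3, y = 1/3 ↦ 1/3  <
x = 1/3, y = 2/3 ↦ 0  <
x = 1/3, y = 1 ↦ 1/3  <
x = 2/3, y = 0 ↦ 1/3  <
x = 2/3, y = 1/3 ↦ 0  <
x = 2/3, y = 2/3 ↦ 1/3  <
x = 2/3, y = 1 ↦ 2/3  <
x = 1, y = 0 ↦ 0  <
x = 1, y = 1/3 ↦ 1/3  <
x = 1, y = 2/3 ↦ 2/3  <
x = 1, y = 1 ↦ 1  ≥
So 2 of the 16 assignments meet the threshold.

2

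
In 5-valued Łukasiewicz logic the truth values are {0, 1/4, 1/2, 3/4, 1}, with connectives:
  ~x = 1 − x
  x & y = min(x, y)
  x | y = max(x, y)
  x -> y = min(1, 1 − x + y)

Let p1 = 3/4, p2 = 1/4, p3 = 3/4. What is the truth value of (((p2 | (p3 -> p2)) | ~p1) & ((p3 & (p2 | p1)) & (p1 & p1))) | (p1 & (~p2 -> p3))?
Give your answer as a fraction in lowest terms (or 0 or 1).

3/4

p3 -> p2 = 3/4 -> 1/4 = 1/2
p2 | (p3 -> p2) = 1/4 | 1/2 = 1/2
~p1 = ~3/4 = 1/4
(p2 | (p3 -> p2)) | ~p1 = 1/2 | 1/4 = 1/2
p2 | p1 = 1/4 | 3/4 = 3/4
p3 & (p2 | p1) = 3/4 & 3/4 = 3/4
p1 & p1 = 3/4 & 3/4 = 3/4
(p3 & (p2 | p1)) & (p1 & p1) = 3/4 & 3/4 = 3/4
((p2 | (p3 -> p2)) | ~p1) & ((p3 & (p2 | p1)) & (p1 & p1)) = 1/2 & 3/4 = 1/2
~p2 = ~1/4 = 3/4
~p2 -> p3 = 3/4 -> 3/4 = 1
p1 & (~p2 -> p3) = 3/4 & 1 = 3/4
(((p2 | (p3 -> p2)) | ~p1) & ((p3 & (p2 | p1)) & (p1 & p1))) | (p1 & (~p2 -> p3)) = 1/2 | 3/4 = 3/4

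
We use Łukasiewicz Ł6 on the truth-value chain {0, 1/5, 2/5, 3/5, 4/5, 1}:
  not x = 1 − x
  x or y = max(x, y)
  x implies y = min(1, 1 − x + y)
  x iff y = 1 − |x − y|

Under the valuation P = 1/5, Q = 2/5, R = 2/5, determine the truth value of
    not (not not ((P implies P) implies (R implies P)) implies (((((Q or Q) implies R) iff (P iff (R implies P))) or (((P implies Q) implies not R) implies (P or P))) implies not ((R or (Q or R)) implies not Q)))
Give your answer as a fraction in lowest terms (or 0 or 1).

P implies P = 1/5 implies 1/5 = 1
R implies P = 2/5 implies 1/5 = 4/5
(P implies P) implies (R implies P) = 1 implies 4/5 = 4/5
not ((P implies P) implies (R implies P)) = not 4/5 = 1/5
not not ((P implies P) implies (R implies P)) = not 1/5 = 4/5
Q or Q = 2/5 or 2/5 = 2/5
(Q or Q) implies R = 2/5 implies 2/5 = 1
R implies P = 2/5 implies 1/5 = 4/5
P iff (R implies P) = 1/5 iff 4/5 = 2/5
((Q or Q) implies R) iff (P iff (R implies P)) = 1 iff 2/5 = 2/5
P implies Q = 1/5 implies 2/5 = 1
not R = not 2/5 = 3/5
(P implies Q) implies not R = 1 implies 3/5 = 3/5
P or P = 1/5 or 1/5 = 1/5
((P implies Q) implies not R) implies (P or P) = 3/5 implies 1/5 = 3/5
(((Q or Q) implies R) iff (P iff (R implies P))) or (((P implies Q) implies not R) implies (P or P)) = 2/5 or 3/5 = 3/5
Q or R = 2/5 or 2/5 = 2/5
R or (Q or R) = 2/5 or 2/5 = 2/5
not Q = not 2/5 = 3/5
(R or (Q or R)) implies not Q = 2/5 implies 3/5 = 1
not ((R or (Q or R)) implies not Q) = not 1 = 0
((((Q or Q) implies R) iff (P iff (R implies P))) or (((P implies Q) implies not R) implies (P or P))) implies not ((R or (Q or R)) implies not Q) = 3/5 implies 0 = 2/5
not not ((P implies P) implies (R implies P)) implies (((((Q or Q) implies R) iff (P iff (R implies P))) or (((P implies Q) implies not R) implies (P or P))) implies not ((R or (Q or R)) implies not Q)) = 4/5 implies 2/5 = 3/5
not (not not ((P implies P) implies (R implies P)) implies (((((Q or Q) implies R) iff (P iff (R implies P))) or (((P implies Q) implies not R) implies (P or P))) implies not ((R or (Q or R)) implies not Q))) = not 3/5 = 2/5

2/5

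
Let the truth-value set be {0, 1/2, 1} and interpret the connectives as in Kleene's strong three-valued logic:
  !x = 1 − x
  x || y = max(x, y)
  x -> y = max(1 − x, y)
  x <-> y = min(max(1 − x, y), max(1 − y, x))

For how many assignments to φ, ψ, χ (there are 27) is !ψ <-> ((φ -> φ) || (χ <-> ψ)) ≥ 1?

value 1: 7 assignments (counts)
value 1/2: 13 assignments
value 0: 7 assignments
So 7 of the 27 assignments meet the threshold.

7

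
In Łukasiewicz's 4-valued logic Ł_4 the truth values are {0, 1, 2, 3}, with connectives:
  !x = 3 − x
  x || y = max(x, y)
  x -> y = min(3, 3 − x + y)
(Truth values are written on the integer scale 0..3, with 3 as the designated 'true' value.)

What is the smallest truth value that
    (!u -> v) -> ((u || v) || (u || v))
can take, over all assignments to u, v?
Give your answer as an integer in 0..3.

2

Take u = 1, v = 1:
!u = !1 = 2
!u -> v = 2 -> 1 = 2
u || v = 1 || 1 = 1
u || v = 1 || 1 = 1
(u || v) || (u || v) = 1 || 1 = 1
(!u -> v) -> ((u || v) || (u || v)) = 2 -> 1 = 2
No assignment yields a value below 2, so this is the minimum.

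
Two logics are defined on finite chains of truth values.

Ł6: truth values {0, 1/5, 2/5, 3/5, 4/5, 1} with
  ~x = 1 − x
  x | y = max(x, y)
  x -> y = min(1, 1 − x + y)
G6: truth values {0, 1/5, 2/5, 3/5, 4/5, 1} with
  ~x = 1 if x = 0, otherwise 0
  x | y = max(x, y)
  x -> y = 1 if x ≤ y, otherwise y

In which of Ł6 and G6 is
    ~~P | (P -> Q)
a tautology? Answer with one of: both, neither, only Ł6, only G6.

In Ł6: at P = 1/5, Q = 0 the value is 4/5 — not a tautology.
In G6: every assignment gives 1 — tautology.

only G6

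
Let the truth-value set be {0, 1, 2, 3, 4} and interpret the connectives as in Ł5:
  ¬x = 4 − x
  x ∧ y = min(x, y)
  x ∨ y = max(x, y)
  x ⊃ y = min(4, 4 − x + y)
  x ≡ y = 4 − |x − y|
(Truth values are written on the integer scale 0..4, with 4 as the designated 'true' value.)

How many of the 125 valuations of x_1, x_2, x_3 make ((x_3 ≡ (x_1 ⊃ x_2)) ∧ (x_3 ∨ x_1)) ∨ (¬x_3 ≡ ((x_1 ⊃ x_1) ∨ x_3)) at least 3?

value 4: 43 assignments (counts)
value 3: 54 assignments (counts)
value 2: 24 assignments
value 1: 3 assignments
value 0: 1 assignment
So 97 of the 125 assignments meet the threshold.

97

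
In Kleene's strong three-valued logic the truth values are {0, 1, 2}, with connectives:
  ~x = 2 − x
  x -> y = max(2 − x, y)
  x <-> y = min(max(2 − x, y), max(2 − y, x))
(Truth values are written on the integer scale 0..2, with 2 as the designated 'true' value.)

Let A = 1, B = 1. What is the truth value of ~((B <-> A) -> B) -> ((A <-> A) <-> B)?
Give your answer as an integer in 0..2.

1

B <-> A = 1 <-> 1 = 1
(B <-> A) -> B = 1 -> 1 = 1
~((B <-> A) -> B) = ~1 = 1
A <-> A = 1 <-> 1 = 1
(A <-> A) <-> B = 1 <-> 1 = 1
~((B <-> A) -> B) -> ((A <-> A) <-> B) = 1 -> 1 = 1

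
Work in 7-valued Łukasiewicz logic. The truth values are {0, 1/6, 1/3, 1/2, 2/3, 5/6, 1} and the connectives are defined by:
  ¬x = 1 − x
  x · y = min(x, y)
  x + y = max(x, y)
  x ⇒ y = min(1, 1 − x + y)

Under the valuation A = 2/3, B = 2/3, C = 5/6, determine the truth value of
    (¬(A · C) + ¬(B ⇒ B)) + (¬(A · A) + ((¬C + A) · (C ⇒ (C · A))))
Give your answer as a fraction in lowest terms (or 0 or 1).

A · C = 2/3 · 5/6 = 2/3
¬(A · C) = ¬2/3 = 1/3
B ⇒ B = 2/3 ⇒ 2/3 = 1
¬(B ⇒ B) = ¬1 = 0
¬(A · C) + ¬(B ⇒ B) = 1/3 + 0 = 1/3
A · A = 2/3 · 2/3 = 2/3
¬(A · A) = ¬2/3 = 1/3
¬C = ¬5/6 = 1/6
¬C + A = 1/6 + 2/3 = 2/3
C · A = 5/6 · 2/3 = 2/3
C ⇒ (C · A) = 5/6 ⇒ 2/3 = 5/6
(¬C + A) · (C ⇒ (C · A)) = 2/3 · 5/6 = 2/3
¬(A · A) + ((¬C + A) · (C ⇒ (C · A))) = 1/3 + 2/3 = 2/3
(¬(A · C) + ¬(B ⇒ B)) + (¬(A · A) + ((¬C + A) · (C ⇒ (C · A)))) = 1/3 + 2/3 = 2/3

2/3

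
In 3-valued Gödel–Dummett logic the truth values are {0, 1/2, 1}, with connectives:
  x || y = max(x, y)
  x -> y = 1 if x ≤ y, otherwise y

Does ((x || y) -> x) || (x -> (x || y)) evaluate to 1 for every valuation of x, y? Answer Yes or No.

Yes

x = 0, y = 0 ↦ 1
x = 0, y = 1/2 ↦ 1
x = 0, y = 1 ↦ 1
x = 1/2, y = 0 ↦ 1
x = 1/2, y = 1/2 ↦ 1
x = 1/2, y = 1 ↦ 1
x = 1, y = 0 ↦ 1
x = 1, y = 1/2 ↦ 1
x = 1, y = 1 ↦ 1
Every assignment gives a value ≥ 1.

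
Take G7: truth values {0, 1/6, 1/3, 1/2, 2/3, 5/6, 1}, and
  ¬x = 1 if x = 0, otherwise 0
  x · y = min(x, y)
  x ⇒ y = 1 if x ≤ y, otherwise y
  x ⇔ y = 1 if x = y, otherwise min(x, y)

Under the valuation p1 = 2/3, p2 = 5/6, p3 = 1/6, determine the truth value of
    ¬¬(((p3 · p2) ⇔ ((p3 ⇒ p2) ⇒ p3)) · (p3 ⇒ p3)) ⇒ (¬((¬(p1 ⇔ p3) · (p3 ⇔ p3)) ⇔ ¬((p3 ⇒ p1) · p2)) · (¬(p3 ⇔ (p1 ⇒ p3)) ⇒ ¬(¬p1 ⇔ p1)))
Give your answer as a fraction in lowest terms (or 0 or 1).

0

p3 · p2 = 1/6 · 5/6 = 1/6
p3 ⇒ p2 = 1/6 ⇒ 5/6 = 1
(p3 ⇒ p2) ⇒ p3 = 1 ⇒ 1/6 = 1/6
(p3 · p2) ⇔ ((p3 ⇒ p2) ⇒ p3) = 1/6 ⇔ 1/6 = 1
p3 ⇒ p3 = 1/6 ⇒ 1/6 = 1
((p3 · p2) ⇔ ((p3 ⇒ p2) ⇒ p3)) · (p3 ⇒ p3) = 1 · 1 = 1
¬(((p3 · p2) ⇔ ((p3 ⇒ p2) ⇒ p3)) · (p3 ⇒ p3)) = ¬1 = 0
¬¬(((p3 · p2) ⇔ ((p3 ⇒ p2) ⇒ p3)) · (p3 ⇒ p3)) = ¬0 = 1
p1 ⇔ p3 = 2/3 ⇔ 1/6 = 1/6
¬(p1 ⇔ p3) = ¬1/6 = 0
p3 ⇔ p3 = 1/6 ⇔ 1/6 = 1
¬(p1 ⇔ p3) · (p3 ⇔ p3) = 0 · 1 = 0
p3 ⇒ p1 = 1/6 ⇒ 2/3 = 1
(p3 ⇒ p1) · p2 = 1 · 5/6 = 5/6
¬((p3 ⇒ p1) · p2) = ¬5/6 = 0
(¬(p1 ⇔ p3) · (p3 ⇔ p3)) ⇔ ¬((p3 ⇒ p1) · p2) = 0 ⇔ 0 = 1
¬((¬(p1 ⇔ p3) · (p3 ⇔ p3)) ⇔ ¬((p3 ⇒ p1) · p2)) = ¬1 = 0
p1 ⇒ p3 = 2/3 ⇒ 1/6 = 1/6
p3 ⇔ (p1 ⇒ p3) = 1/6 ⇔ 1/6 = 1
¬(p3 ⇔ (p1 ⇒ p3)) = ¬1 = 0
¬p1 = ¬2/3 = 0
¬p1 ⇔ p1 = 0 ⇔ 2/3 = 0
¬(¬p1 ⇔ p1) = ¬0 = 1
¬(p3 ⇔ (p1 ⇒ p3)) ⇒ ¬(¬p1 ⇔ p1) = 0 ⇒ 1 = 1
¬((¬(p1 ⇔ p3) · (p3 ⇔ p3)) ⇔ ¬((p3 ⇒ p1) · p2)) · (¬(p3 ⇔ (p1 ⇒ p3)) ⇒ ¬(¬p1 ⇔ p1)) = 0 · 1 = 0
¬¬(((p3 · p2) ⇔ ((p3 ⇒ p2) ⇒ p3)) · (p3 ⇒ p3)) ⇒ (¬((¬(p1 ⇔ p3) · (p3 ⇔ p3)) ⇔ ¬((p3 ⇒ p1) · p2)) · (¬(p3 ⇔ (p1 ⇒ p3)) ⇒ ¬(¬p1 ⇔ p1))) = 1 ⇒ 0 = 0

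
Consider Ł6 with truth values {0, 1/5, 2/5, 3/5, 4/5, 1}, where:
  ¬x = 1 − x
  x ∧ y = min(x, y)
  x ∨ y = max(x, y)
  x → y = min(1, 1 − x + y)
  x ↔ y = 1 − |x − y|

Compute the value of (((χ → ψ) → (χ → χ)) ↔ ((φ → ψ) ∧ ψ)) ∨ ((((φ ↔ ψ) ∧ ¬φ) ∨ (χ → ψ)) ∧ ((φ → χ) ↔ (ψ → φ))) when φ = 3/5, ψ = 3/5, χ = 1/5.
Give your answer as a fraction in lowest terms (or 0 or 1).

χ → ψ = 1/5 → 3/5 = 1
χ → χ = 1/5 → 1/5 = 1
(χ → ψ) → (χ → χ) = 1 → 1 = 1
φ → ψ = 3/5 → 3/5 = 1
(φ → ψ) ∧ ψ = 1 ∧ 3/5 = 3/5
((χ → ψ) → (χ → χ)) ↔ ((φ → ψ) ∧ ψ) = 1 ↔ 3/5 = 3/5
φ ↔ ψ = 3/5 ↔ 3/5 = 1
¬φ = ¬3/5 = 2/5
(φ ↔ ψ) ∧ ¬φ = 1 ∧ 2/5 = 2/5
χ → ψ = 1/5 → 3/5 = 1
((φ ↔ ψ) ∧ ¬φ) ∨ (χ → ψ) = 2/5 ∨ 1 = 1
φ → χ = 3/5 → 1/5 = 3/5
ψ → φ = 3/5 → 3/5 = 1
(φ → χ) ↔ (ψ → φ) = 3/5 ↔ 1 = 3/5
(((φ ↔ ψ) ∧ ¬φ) ∨ (χ → ψ)) ∧ ((φ → χ) ↔ (ψ → φ)) = 1 ∧ 3/5 = 3/5
(((χ → ψ) → (χ → χ)) ↔ ((φ → ψ) ∧ ψ)) ∨ ((((φ ↔ ψ) ∧ ¬φ) ∨ (χ → ψ)) ∧ ((φ → χ) ↔ (ψ → φ))) = 3/5 ∨ 3/5 = 3/5

3/5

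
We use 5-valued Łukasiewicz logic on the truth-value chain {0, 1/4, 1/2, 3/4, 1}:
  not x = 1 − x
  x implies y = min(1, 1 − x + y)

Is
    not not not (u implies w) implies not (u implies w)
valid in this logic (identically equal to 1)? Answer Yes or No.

At u = 1, w = 3/4, for instance:
u implies w = 1 implies 3/4 = 3/4
not (u implies w) = not 3/4 = 1/4
not not (u implies w) = not 1/4 = 3/4
not not not (u implies w) = not 3/4 = 1/4
not not not (u implies w) implies not (u implies w) = 1/4 implies 1/4 = 1
and checking the remaining 24 assignments likewise gives ≥ 1 in every case.

Yes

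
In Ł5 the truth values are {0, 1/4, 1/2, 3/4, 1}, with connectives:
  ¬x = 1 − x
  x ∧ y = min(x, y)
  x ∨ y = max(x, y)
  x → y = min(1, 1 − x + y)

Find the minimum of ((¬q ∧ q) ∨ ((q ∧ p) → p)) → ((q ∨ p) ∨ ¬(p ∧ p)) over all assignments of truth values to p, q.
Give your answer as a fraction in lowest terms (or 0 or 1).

Take p = 1/2, q = 0:
¬q = ¬0 = 1
¬q ∧ q = 1 ∧ 0 = 0
q ∧ p = 0 ∧ 1/2 = 0
(q ∧ p) → p = 0 → 1/2 = 1
(¬q ∧ q) ∨ ((q ∧ p) → p) = 0 ∨ 1 = 1
q ∨ p = 0 ∨ 1/2 = 1/2
p ∧ p = 1/2 ∧ 1/2 = 1/2
¬(p ∧ p) = ¬1/2 = 1/2
(q ∨ p) ∨ ¬(p ∧ p) = 1/2 ∨ 1/2 = 1/2
((¬q ∧ q) ∨ ((q ∧ p) → p)) → ((q ∨ p) ∨ ¬(p ∧ p)) = 1 → 1/2 = 1/2
No assignment yields a value below 1/2, so this is the minimum.

1/2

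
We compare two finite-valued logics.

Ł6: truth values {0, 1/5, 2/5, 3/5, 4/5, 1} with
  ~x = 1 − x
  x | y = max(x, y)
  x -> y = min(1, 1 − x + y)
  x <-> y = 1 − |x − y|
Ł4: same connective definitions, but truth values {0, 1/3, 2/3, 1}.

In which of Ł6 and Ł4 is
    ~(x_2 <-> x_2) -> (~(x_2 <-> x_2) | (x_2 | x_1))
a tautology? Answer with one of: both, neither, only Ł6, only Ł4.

both

In Ł6: every assignment gives 1 — tautology.
In Ł4: every assignment gives 1 — tautology.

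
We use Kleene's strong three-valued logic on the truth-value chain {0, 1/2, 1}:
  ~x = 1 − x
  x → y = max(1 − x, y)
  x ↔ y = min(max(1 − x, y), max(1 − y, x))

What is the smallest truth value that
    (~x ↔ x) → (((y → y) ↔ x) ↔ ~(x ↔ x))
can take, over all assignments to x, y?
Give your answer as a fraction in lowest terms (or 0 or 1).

Take x = 1/2, y = 0:
~x = ~1/2 = 1/2
~x ↔ x = 1/2 ↔ 1/2 = 1/2
y → y = 0 → 0 = 1
(y → y) ↔ x = 1 ↔ 1/2 = 1/2
x ↔ x = 1/2 ↔ 1/2 = 1/2
~(x ↔ x) = ~1/2 = 1/2
((y → y) ↔ x) ↔ ~(x ↔ x) = 1/2 ↔ 1/2 = 1/2
(~x ↔ x) → (((y → y) ↔ x) ↔ ~(x ↔ x)) = 1/2 → 1/2 = 1/2
No assignment yields a value below 1/2, so this is the minimum.

1/2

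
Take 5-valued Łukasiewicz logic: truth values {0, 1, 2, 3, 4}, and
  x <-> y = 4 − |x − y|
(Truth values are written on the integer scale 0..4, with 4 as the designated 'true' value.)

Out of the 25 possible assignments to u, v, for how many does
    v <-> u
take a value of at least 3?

value 4: 5 assignments (counts)
value 3: 8 assignments (counts)
value 2: 6 assignments
value 1: 4 assignments
value 0: 2 assignments
So 13 of the 25 assignments meet the threshold.

13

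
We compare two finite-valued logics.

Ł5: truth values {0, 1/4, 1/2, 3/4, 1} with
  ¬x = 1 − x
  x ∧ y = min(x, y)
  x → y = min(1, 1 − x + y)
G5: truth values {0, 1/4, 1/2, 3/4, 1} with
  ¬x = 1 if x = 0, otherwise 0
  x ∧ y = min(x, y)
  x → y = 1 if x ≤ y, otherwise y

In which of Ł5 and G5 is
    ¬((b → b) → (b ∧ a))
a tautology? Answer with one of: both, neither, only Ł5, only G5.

neither

In Ł5: at a = 1/4, b = 1/4 the value is 3/4 — not a tautology.
In G5: at a = 1/4, b = 1/4 the value is 0 — not a tautology.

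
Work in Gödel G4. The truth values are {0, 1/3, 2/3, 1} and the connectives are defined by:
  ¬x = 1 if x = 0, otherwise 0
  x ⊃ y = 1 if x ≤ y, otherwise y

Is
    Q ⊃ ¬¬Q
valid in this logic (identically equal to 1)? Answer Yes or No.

Yes

Q = 0 ↦ 1
Q = 1/3 ↦ 1
Q = 2/3 ↦ 1
Q = 1 ↦ 1
Every assignment gives a value ≥ 1.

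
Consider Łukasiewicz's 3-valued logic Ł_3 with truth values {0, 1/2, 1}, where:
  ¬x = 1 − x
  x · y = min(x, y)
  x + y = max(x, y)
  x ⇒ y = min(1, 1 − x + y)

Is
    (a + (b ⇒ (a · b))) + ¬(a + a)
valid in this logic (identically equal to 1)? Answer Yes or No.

No

Counterexample: take a = 1/2, b = 1.
a · b = 1/2 · 1 = 1/2
b ⇒ (a · b) = 1 ⇒ 1/2 = 1/2
a + (b ⇒ (a · b)) = 1/2 + 1/2 = 1/2
a + a = 1/2 + 1/2 = 1/2
¬(a + a) = ¬1/2 = 1/2
(a + (b ⇒ (a · b))) + ¬(a + a) = 1/2 + 1/2 = 1/2
This gives 1/2 ≠ 1.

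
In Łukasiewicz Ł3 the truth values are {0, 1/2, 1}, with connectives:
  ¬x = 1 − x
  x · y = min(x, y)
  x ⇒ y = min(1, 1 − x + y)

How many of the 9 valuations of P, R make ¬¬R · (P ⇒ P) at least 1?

P = 0, R = 0 ↦ 0  <
P = 0, R = 1/2 ↦ 1/2  <
P = 0, R = 1 ↦ 1  ≥
P = 1/2, R = 0 ↦ 0  <
P = 1/2, R = 1/2 ↦ 1/2  <
P = 1/2, R = 1 ↦ 1  ≥
P = 1, R = 0 ↦ 0  <
P = 1, R = 1/2 ↦ 1/2  <
P = 1, R = 1 ↦ 1  ≥
So 3 of the 9 assignments meet the threshold.

3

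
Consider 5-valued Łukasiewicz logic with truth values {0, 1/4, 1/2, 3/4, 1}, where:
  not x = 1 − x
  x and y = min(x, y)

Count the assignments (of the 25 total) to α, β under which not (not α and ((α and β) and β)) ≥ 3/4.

value 1: 13 assignments (counts)
value 3/4: 9 assignments (counts)
value 1/2: 3 assignments
So 22 of the 25 assignments meet the threshold.

22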